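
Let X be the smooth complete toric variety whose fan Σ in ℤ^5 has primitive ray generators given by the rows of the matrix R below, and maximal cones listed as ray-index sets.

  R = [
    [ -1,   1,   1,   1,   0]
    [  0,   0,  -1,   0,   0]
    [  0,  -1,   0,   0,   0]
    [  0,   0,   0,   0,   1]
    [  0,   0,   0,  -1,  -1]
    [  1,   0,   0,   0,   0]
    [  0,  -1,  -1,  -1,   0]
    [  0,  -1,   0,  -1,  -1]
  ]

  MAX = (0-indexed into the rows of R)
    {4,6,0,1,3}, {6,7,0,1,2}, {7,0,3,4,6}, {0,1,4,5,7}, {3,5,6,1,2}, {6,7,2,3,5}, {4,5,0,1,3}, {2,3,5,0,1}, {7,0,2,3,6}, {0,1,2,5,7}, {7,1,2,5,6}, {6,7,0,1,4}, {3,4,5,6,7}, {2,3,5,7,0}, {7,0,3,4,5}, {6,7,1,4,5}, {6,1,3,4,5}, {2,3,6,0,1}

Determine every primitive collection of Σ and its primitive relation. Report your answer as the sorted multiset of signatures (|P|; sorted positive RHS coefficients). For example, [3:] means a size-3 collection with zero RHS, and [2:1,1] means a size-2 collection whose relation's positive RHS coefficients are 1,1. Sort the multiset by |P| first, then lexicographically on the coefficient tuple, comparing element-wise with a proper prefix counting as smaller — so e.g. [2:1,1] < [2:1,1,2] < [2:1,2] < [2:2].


|primitive collections| = 3. Relations:

  P={2,4}:  v_{2} + v_{4} = v_{7} — sig = [2:1]
  P={0,5,6}:  v_{0} + v_{5} + v_{6} = 0 — sig = [3:]
  P={1,3,7}:  v_{1} + v_{3} + v_{7} = v_{6} — sig = [3:1]

Signatures (|P|; sorted positive RHS coefficients), sorted:
    |P|=2: 1 collection, coeffs (1)
    |P|=3: 2 collections, coeffs (), (1)


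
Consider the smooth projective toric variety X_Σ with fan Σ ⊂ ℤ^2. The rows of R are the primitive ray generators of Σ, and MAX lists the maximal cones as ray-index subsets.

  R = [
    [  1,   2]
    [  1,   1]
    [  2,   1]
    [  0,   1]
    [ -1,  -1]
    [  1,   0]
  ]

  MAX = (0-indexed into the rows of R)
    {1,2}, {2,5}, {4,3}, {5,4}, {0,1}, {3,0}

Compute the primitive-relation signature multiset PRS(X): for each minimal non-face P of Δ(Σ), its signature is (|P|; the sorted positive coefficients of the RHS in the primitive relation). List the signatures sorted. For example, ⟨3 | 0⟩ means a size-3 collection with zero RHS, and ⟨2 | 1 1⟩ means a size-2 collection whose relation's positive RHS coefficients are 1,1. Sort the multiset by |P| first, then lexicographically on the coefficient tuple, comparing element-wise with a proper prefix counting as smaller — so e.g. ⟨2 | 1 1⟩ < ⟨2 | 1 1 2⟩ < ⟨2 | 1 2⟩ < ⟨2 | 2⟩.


9 collections generate NE(X_Σ); each relation:

  P = {1,4}:  v_{1} + v_{4} = 0  so sig = ⟨2 | 0⟩
  P = {0,4}:  v_{0} + v_{4} = v_{3}  so sig = ⟨2 | 1⟩
  P = {1,3}:  v_{1} + v_{3} = v_{0}  so sig = ⟨2 | 1⟩
  P = {1,5}:  v_{1} + v_{5} = v_{2}  so sig = ⟨2 | 1⟩
  P = {2,4}:  v_{2} + v_{4} = v_{5}  so sig = ⟨2 | 1⟩
  P = {3,5}:  v_{3} + v_{5} = v_{1}  so sig = ⟨2 | 1⟩
  P = {0,5}:  v_{0} + v_{5} = 2·v_{1}  so sig = ⟨2 | 2⟩
  P = {2,3}:  v_{2} + v_{3} = 2·v_{1}  so sig = ⟨2 | 2⟩
  P = {0,2}:  v_{0} + v_{2} = 3·v_{1}  so sig = ⟨2 | 3⟩

Sorted signature multiset PRS(X):
    |P|=2: 9 collections, coeffs (), (1), (1), (1), (1), (1), (2), (2), (3)


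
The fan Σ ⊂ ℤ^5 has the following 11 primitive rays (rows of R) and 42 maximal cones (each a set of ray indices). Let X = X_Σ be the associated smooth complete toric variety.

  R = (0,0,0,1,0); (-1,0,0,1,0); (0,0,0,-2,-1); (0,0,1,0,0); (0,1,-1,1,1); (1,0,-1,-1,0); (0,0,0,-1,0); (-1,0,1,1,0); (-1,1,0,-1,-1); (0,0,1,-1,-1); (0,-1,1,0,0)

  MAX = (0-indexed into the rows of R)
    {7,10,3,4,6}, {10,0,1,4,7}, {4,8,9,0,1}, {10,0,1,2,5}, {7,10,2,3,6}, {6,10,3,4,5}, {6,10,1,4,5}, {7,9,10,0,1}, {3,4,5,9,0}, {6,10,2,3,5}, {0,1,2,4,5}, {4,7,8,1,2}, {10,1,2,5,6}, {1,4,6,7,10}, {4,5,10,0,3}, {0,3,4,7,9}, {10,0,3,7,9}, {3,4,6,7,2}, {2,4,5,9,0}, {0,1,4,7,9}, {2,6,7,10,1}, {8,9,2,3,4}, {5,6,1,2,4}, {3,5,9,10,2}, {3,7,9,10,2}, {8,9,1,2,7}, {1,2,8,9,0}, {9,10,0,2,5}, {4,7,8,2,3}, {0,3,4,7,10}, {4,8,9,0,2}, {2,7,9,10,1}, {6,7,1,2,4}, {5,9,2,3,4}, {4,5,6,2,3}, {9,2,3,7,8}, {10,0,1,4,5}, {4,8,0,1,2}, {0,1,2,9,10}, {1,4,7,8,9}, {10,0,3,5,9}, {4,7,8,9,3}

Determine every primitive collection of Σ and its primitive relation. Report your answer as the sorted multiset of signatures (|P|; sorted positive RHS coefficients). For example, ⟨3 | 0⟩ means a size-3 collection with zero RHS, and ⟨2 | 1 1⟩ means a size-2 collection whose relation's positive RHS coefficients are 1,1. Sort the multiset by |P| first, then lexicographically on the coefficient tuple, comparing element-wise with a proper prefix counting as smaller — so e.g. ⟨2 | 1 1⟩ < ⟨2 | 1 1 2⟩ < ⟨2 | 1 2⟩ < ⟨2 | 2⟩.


16 minimal non-faces of Δ(Σ) (on 11 rays):

  {0,6}:  v_{0} + v_{6} = 0  ⟹  sig = ⟨2 | 0⟩
  {5,7}:  v_{5} + v_{7} = 0  ⟹  sig = ⟨2 | 0⟩
  {1,3}:  v_{1} + v_{3} = v_{7}  ⟹  sig = ⟨2 | 1⟩
  {6,9}:  v_{6} + v_{9} = v_{2} + v_{3}  ⟹  sig = ⟨2 | 1 1⟩
  {8,10}:  v_{8} + v_{10} = v_{2} + v_{7}  ⟹  sig = ⟨2 | 1 1⟩
  {5,8}:  v_{5} + v_{8} = v_{0} + 2·v_{2} + v_{4}  ⟹  sig = ⟨2 | 1 1 2⟩
  {6,8}:  v_{6} + v_{8} = 2·v_{2} + v_{4} + v_{7}  ⟹  sig = ⟨2 | 1 1 2⟩
  {0,2,3}:  v_{0} + v_{2} + v_{3} = v_{9}  ⟹  sig = ⟨3 | 1⟩
  {2,4,10}:  v_{2} + v_{4} + v_{10} = v_{6}  ⟹  sig = ⟨3 | 1⟩
  {4,9,10}:  v_{4} + v_{9} + v_{10} = v_{3}  ⟹  sig = ⟨3 | 1⟩
  {0,2,7}:  v_{0} + v_{2} + v_{7} = v_{1} + v_{9}  ⟹  sig = ⟨3 | 1 1⟩
  {1,5,9}:  v_{1} + v_{5} + v_{9} = v_{0} + v_{2}  ⟹  sig = ⟨3 | 1 1⟩
  {0,3,8}:  v_{0} + v_{3} + v_{8} = v_{1} + v_{4} + 2·v_{9}  ⟹  sig = ⟨3 | 1 1 2⟩
  {0,7,8}:  v_{0} + v_{7} + v_{8} = 2·v_{1} + v_{4} + 2·v_{9}  ⟹  sig = ⟨3 | 1 2 2⟩
  {1,2,4,9}:  v_{1} + v_{2} + v_{4} + v_{9} = v_{8}  ⟹  sig = ⟨4 | 1⟩
  {2,4,7,9}:  v_{2} + v_{4} + v_{7} + v_{9} = v_{3} + v_{8}  ⟹  sig = ⟨4 | 1 1⟩

Sorted signature multiset PRS(X):
    |P|=2: 7 collections, coeffs (), (), (1), (1,1), (1,1), (1,1,2), (1,1,2)
    |P|=3: 7 collections, coeffs (1), (1), (1), (1,1), (1,1), (1,1,2), (1,2,2)
    |P|=4: 2 collections, coeffs (1), (1,1)


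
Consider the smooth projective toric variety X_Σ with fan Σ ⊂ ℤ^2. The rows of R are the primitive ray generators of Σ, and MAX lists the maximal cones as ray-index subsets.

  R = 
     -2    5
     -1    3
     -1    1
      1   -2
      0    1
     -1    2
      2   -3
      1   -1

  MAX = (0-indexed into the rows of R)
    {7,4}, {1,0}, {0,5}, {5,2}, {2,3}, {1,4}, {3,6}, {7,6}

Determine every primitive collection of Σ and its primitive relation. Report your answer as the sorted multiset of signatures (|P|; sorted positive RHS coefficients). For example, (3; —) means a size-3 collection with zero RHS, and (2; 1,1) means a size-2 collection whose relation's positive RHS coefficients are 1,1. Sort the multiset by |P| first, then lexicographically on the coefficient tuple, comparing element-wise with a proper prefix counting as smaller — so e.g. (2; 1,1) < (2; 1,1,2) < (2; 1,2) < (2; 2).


Minimal non-faces — 20 found among 8 rays, 8 max cones:

  {2,7}:  v_{2} + v_{7} = 0  ⇒ sig = (2; —)
  {3,5}:  v_{3} + v_{5} = 0  ⇒ sig = (2; —)
  {0,3}:  v_{0} + v_{3} = v_{1}  ⇒ sig = (2; 1)
  {1,3}:  v_{1} + v_{3} = v_{4}  ⇒ sig = (2; 1)
  {1,5}:  v_{1} + v_{5} = v_{0}  ⇒ sig = (2; 1)
  {2,4}:  v_{2} + v_{4} = v_{5}  ⇒ sig = (2; 1)
  {2,6}:  v_{2} + v_{6} = v_{3}  ⇒ sig = (2; 1)
  {3,4}:  v_{3} + v_{4} = v_{7}  ⇒ sig = (2; 1)
  {3,7}:  v_{3} + v_{7} = v_{6}  ⇒ sig = (2; 1)
  {4,5}:  v_{4} + v_{5} = v_{1}  ⇒ sig = (2; 1)
  {5,6}:  v_{5} + v_{6} = v_{7}  ⇒ sig = (2; 1)
  {5,7}:  v_{5} + v_{7} = v_{4}  ⇒ sig = (2; 1)
  {0,7}:  v_{0} + v_{7} = v_{1} + v_{4}  ⇒ sig = (2; 1,1)
  {1,6}:  v_{1} + v_{6} = v_{4} + v_{7}  ⇒ sig = (2; 1,1)
  {0,4}:  v_{0} + v_{4} = 2·v_{1}  ⇒ sig = (2; 2)
  {0,6}:  v_{0} + v_{6} = 2·v_{4}  ⇒ sig = (2; 2)
  {1,2}:  v_{1} + v_{2} = 2·v_{5}  ⇒ sig = (2; 2)
  {1,7}:  v_{1} + v_{7} = 2·v_{4}  ⇒ sig = (2; 2)
  {4,6}:  v_{4} + v_{6} = 2·v_{7}  ⇒ sig = (2; 2)
  {0,2}:  v_{0} + v_{2} = 3·v_{5}  ⇒ sig = (2; 3)

Hence PRS(X_Σ) =
{ (2; —) ×2,  (2; 1) ×10,  (2; 1,1) ×2,  (2; 2) ×5,  (2; 3) }


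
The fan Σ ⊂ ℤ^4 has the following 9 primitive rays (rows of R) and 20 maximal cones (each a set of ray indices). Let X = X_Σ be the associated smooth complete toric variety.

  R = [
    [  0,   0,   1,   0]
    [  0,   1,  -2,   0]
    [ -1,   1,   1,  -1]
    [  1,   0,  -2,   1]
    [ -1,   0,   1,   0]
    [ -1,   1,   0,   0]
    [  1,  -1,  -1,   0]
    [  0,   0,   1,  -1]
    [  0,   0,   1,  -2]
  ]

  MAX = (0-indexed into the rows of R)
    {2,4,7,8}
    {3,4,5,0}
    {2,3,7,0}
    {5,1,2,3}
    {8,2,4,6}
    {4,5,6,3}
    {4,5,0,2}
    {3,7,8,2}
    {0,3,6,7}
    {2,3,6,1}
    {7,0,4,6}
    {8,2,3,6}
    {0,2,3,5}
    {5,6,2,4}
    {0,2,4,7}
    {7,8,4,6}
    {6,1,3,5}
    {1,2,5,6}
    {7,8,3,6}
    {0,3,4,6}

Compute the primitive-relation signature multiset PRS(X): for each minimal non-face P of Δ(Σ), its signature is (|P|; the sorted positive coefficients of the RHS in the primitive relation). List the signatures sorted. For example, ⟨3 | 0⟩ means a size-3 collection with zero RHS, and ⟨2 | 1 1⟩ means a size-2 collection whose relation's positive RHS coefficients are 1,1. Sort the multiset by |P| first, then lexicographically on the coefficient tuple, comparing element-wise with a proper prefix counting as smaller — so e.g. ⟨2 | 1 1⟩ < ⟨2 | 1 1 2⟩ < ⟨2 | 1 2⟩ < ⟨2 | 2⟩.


|primitive collections| = 14. Relations:

  • {5,7}:  v_{5} + v_{7} = v_{2} ; sig = ⟨2 | 1⟩
  • {0,1}:  v_{0} + v_{1} = v_{2} + v_{3} ; sig = ⟨2 | 1 1⟩
  • {1,7}:  v_{1} + v_{7} = 2·v_{2} + v_{3} + v_{6} ; sig = ⟨2 | 1 1 2⟩
  • {1,4}:  v_{1} + v_{4} = 2·v_{5} + v_{6} ; sig = ⟨2 | 1 2⟩
  • {5,8}:  v_{5} + v_{8} = 2·v_{2} + v_{6} ; sig = ⟨2 | 1 2⟩
  • {1,8}:  v_{1} + v_{8} = 3·v_{2} + v_{3} + 2·v_{6} ; sig = ⟨2 | 1 2 3⟩
  • {0,8}:  v_{0} + v_{8} = 2·v_{7} ; sig = ⟨2 | 2⟩
  • {0,5,6}:  v_{0} + v_{5} + v_{6} = 0 ; sig = ⟨3 | 0⟩
  • {3,4,7}:  v_{3} + v_{4} + v_{7} = 0 ; sig = ⟨3 | 0⟩
  • {0,2,6}:  v_{0} + v_{2} + v_{6} = v_{7} ; sig = ⟨3 | 1⟩
  • {2,3,4}:  v_{2} + v_{3} + v_{4} = v_{5} ; sig = ⟨3 | 1⟩
  • {2,6,7}:  v_{2} + v_{6} + v_{7} = v_{8} ; sig = ⟨3 | 1⟩
  • {3,4,8}:  v_{3} + v_{4} + v_{8} = v_{2} + v_{6} ; sig = ⟨3 | 1 1⟩
  • {2,3,5,6}:  v_{2} + v_{3} + v_{5} + v_{6} = v_{1} ; sig = ⟨4 | 1⟩

Signatures (|P|; sorted positive RHS coefficients), sorted:
    ⟨2 | 1⟩
    ⟨2 | 1 1⟩
    ⟨2 | 1 1 2⟩
    ⟨2 | 1 2⟩
    ⟨2 | 1 2⟩
    ⟨2 | 1 2 3⟩
    ⟨2 | 2⟩
    ⟨3 | 0⟩
    ⟨3 | 0⟩
    ⟨3 | 1⟩
    ⟨3 | 1⟩
    ⟨3 | 1⟩
    ⟨3 | 1 1⟩
    ⟨4 | 1⟩


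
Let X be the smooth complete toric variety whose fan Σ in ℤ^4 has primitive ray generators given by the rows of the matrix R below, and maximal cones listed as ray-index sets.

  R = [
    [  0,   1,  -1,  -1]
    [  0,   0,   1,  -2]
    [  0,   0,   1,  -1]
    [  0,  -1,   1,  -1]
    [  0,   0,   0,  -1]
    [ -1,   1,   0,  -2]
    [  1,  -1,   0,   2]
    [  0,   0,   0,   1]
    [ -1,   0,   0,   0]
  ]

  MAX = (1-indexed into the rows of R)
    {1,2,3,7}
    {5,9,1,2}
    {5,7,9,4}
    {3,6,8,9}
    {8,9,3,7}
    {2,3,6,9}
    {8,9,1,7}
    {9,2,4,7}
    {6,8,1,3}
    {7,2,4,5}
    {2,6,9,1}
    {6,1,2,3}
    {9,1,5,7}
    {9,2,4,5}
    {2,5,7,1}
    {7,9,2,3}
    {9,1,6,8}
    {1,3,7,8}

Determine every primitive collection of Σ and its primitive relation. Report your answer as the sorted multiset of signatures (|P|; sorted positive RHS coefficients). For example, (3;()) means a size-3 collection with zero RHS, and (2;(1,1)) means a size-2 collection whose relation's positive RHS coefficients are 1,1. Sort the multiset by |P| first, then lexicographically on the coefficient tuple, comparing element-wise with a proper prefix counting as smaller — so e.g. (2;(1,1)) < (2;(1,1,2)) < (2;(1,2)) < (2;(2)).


12 collections generate NE(X_Σ); each relation:

  • {5,8}:  v_{5} + v_{8} = 0 ; sig = (2;())
  • {6,7}:  v_{6} + v_{7} = 0 ; sig = (2;())
  • {2,8}:  v_{2} + v_{8} = v_{3} ; sig = (2;(1))
  • {3,5}:  v_{3} + v_{5} = v_{2} ; sig = (2;(1))
  • {4,6}:  v_{4} + v_{6} = v_{2} + v_{5} + v_{9} ; sig = (2;(1,1,1))
  • {4,8}:  v_{4} + v_{8} = v_{2} + v_{7} + v_{9} ; sig = (2;(1,1,1))
  • {5,6}:  v_{5} + v_{6} = v_{1} + v_{2} + v_{9} ; sig = (2;(1,1,1))
  • {3,4}:  v_{3} + v_{4} = 2·v_{2} + v_{7} + v_{9} ; sig = (2;(1,1,2))
  • {1,4}:  v_{1} + v_{4} = 2·v_{5} ; sig = (2;(2))
  • {1,3,9}:  v_{1} + v_{3} + v_{9} = v_{6} ; sig = (3;(1))
  • {1,2,7,9}:  v_{1} + v_{2} + v_{7} + v_{9} = v_{5} ; sig = (4;(1))
  • {2,5,7,9}:  v_{2} + v_{5} + v_{7} + v_{9} = v_{4} ; sig = (4;(1))

Hence PRS(X_Σ) =
{ (2;()) ×2,  (2;(1)) ×2,  (2;(1,1,1)) ×3,  (2;(1,1,2)),  (2;(2)),  (3;(1)),  (4;(1)) ×2 }


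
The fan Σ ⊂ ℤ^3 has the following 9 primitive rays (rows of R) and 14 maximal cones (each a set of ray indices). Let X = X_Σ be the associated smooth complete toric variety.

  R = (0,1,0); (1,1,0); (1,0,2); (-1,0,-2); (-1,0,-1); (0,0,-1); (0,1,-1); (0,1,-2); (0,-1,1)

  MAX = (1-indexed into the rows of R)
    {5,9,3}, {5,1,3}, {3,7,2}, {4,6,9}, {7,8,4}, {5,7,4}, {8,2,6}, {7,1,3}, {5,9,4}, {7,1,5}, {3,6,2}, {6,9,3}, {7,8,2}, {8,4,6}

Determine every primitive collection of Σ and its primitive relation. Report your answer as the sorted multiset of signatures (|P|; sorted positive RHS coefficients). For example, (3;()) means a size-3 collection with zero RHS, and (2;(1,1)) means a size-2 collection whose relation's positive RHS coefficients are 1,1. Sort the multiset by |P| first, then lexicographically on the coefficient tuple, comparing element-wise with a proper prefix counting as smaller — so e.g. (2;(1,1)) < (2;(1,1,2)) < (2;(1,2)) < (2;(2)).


|primitive collections| = 16. Relations:

  P = {3,4}:  v_{3} + v_{4} = 0 — sig = (2;())
  P = {7,9}:  v_{7} + v_{9} = 0 — sig = (2;())
  P = {1,6}:  v_{1} + v_{6} = v_{7} — sig = (2;(1))
  P = {2,4}:  v_{2} + v_{4} = v_{8} — sig = (2;(1))
  P = {2,5}:  v_{2} + v_{5} = v_{7} — sig = (2;(1))
  P = {3,8}:  v_{3} + v_{8} = v_{2} — sig = (2;(1))
  P = {5,6}:  v_{5} + v_{6} = v_{4} — sig = (2;(1))
  P = {6,7}:  v_{6} + v_{7} = v_{8} — sig = (2;(1))
  P = {8,9}:  v_{8} + v_{9} = v_{6} — sig = (2;(1))
  P = {1,4}:  v_{1} + v_{4} = v_{5} + v_{7} — sig = (2;(1,1))
  P = {1,9}:  v_{1} + v_{9} = v_{3} + v_{5} — sig = (2;(1,1))
  P = {2,9}:  v_{2} + v_{9} = v_{3} + v_{6} — sig = (2;(1,1))
  P = {5,8}:  v_{5} + v_{8} = v_{4} + v_{7} — sig = (2;(1,1))
  P = {1,2}:  v_{1} + v_{2} = v_{3} + 2·v_{7} — sig = (2;(1,2))
  P = {1,8}:  v_{1} + v_{8} = 2·v_{7} — sig = (2;(2))
  P = {3,5,7}:  v_{3} + v_{5} + v_{7} = v_{1} — sig = (3;(1))

so the primitive-relation signature multiset is
{ (2;()) ×2,  (2;(1)) ×7,  (2;(1,1)) ×4,  (2;(1,2)),  (2;(2)),  (3;(1)) }


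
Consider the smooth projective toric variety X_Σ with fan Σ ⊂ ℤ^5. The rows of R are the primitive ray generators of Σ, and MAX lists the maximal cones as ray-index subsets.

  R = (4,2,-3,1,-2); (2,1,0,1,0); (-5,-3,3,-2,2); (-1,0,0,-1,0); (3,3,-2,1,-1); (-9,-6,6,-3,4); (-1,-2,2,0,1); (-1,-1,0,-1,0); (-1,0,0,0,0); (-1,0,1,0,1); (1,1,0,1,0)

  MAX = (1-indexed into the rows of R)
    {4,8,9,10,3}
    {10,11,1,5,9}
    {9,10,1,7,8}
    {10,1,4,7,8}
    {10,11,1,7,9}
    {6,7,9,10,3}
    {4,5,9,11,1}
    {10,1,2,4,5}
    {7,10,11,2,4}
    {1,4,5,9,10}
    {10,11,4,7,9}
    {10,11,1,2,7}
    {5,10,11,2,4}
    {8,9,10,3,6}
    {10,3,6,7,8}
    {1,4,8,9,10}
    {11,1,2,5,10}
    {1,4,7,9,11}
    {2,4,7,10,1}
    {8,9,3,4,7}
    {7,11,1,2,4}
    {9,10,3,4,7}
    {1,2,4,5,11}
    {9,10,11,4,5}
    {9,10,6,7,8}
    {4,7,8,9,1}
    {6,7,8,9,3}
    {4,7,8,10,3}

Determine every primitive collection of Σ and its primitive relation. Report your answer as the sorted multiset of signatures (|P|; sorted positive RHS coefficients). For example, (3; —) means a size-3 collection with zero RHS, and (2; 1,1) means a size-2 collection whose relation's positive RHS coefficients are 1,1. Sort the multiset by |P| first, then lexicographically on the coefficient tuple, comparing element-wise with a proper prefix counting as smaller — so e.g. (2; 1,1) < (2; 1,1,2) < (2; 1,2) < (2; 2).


|primitive collections| = 18. Relations:

  {8,11}:  v_{8} + v_{11} = 0  ⟹  sig = (2; —)
  {1,3}:  v_{1} + v_{3} = v_{8}  ⟹  sig = (2; 1)
  {2,9}:  v_{2} + v_{9} = v_{11}  ⟹  sig = (2; 1)
  {5,7}:  v_{5} + v_{7} = v_{2}  ⟹  sig = (2; 1)
  {3,5}:  v_{3} + v_{5} = v_{4} + v_{10}  ⟹  sig = (2; 1,1)
  {5,6}:  v_{5} + v_{6} = v_{3} + v_{10}  ⟹  sig = (2; 1,1)
  {2,3}:  v_{2} + v_{3} = v_{4} + v_{7} + v_{10}  ⟹  sig = (2; 1,1,1)
  {2,6}:  v_{2} + v_{6} = v_{3} + v_{7} + v_{10}  ⟹  sig = (2; 1,1,1)
  {5,8}:  v_{5} + v_{8} = v_{1} + v_{4} + v_{10}  ⟹  sig = (2; 1,1,1)
  {2,8}:  v_{2} + v_{8} = v_{1} + v_{4} + v_{7} + v_{10}  ⟹  sig = (2; 1,1,1,1)
  {3,11}:  v_{3} + v_{11} = v_{4} + v_{7} + v_{9} + v_{10}  ⟹  sig = (2; 1,1,1,1)
  {6,11}:  v_{6} + v_{11} = v_{3} + v_{7} + v_{9} + v_{10}  ⟹  sig = (2; 1,1,1,1)
  {1,6}:  v_{1} + v_{6} = v_{7} + 2·v_{8} + v_{9} + v_{10}  ⟹  sig = (2; 1,1,1,2)
  {4,6}:  v_{4} + v_{6} = 2·v_{3}  ⟹  sig = (2; 2)
  {1,4,10,11}:  v_{1} + v_{4} + v_{10} + v_{11} = v_{5}  ⟹  sig = (4; 1)
  {1,4,7,9,10}:  v_{1} + v_{4} + v_{7} + v_{9} + v_{10} = 0  ⟹  sig = (5; —)
  {3,7,8,9,10}:  v_{3} + v_{7} + v_{8} + v_{9} + v_{10} = v_{6}  ⟹  sig = (5; 1)
  {4,7,8,9,10}:  v_{4} + v_{7} + v_{8} + v_{9} + v_{10} = v_{3}  ⟹  sig = (5; 1)

Sorted signature multiset PRS(X):
{ (2; —),  (2; 1) ×3,  (2; 1,1) ×2,  (2; 1,1,1) ×3,  (2; 1,1,1,1) ×3,  (2; 1,1,1,2),  (2; 2),  (4; 1),  (5; —),  (5; 1) ×2 }


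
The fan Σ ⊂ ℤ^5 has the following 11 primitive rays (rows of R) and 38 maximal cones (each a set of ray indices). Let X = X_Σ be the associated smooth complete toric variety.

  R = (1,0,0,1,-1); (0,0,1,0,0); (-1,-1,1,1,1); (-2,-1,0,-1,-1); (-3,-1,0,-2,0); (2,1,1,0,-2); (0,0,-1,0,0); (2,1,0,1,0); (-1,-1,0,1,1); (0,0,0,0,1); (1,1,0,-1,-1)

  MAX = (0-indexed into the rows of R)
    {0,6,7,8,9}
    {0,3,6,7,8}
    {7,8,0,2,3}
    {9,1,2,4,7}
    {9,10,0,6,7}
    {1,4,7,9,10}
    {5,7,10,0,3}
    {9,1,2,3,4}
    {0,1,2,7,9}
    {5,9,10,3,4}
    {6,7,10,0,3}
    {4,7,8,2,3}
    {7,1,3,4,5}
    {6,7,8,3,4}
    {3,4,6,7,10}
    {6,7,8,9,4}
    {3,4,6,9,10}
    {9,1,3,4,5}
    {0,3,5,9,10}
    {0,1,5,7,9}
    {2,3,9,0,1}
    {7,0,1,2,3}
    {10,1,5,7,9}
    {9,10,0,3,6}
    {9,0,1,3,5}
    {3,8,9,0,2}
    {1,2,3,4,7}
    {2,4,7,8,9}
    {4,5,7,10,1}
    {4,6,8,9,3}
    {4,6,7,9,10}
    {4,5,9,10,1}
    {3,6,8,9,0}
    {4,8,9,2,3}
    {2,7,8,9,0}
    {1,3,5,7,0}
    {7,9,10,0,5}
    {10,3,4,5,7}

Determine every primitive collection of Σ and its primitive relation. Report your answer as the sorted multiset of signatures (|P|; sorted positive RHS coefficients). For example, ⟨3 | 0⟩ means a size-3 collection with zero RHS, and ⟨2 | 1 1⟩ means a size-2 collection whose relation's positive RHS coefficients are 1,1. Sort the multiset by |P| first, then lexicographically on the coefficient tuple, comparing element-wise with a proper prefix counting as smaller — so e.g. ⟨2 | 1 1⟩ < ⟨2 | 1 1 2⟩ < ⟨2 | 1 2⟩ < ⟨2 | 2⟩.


|primitive collections| = 13. Relations:

  P = {1,6}:  v_{1} + v_{6} = 0  →  sig = ⟨2 | 0⟩
  P = {8,10}:  v_{8} + v_{10} = 0  →  sig = ⟨2 | 0⟩
  P = {0,4}:  v_{0} + v_{4} = v_{3}  →  sig = ⟨2 | 1⟩
  P = {1,8}:  v_{1} + v_{8} = v_{2}  →  sig = ⟨2 | 1⟩
  P = {2,6}:  v_{2} + v_{6} = v_{8}  →  sig = ⟨2 | 1⟩
  P = {2,10}:  v_{2} + v_{10} = v_{1}  →  sig = ⟨2 | 1⟩
  P = {5,6}:  v_{5} + v_{6} = v_{0} + v_{10}  →  sig = ⟨2 | 1 1⟩
  P = {5,8}:  v_{5} + v_{8} = v_{0} + v_{1}  →  sig = ⟨2 | 1 1⟩
  P = {2,5}:  v_{2} + v_{5} = v_{0} + 2·v_{1}  →  sig = ⟨2 | 1 2⟩
  P = {3,7,9}:  v_{3} + v_{7} + v_{9} = 0  →  sig = ⟨3 | 0⟩
  P = {0,1,10}:  v_{0} + v_{1} + v_{10} = v_{5}  →  sig = ⟨3 | 1⟩
  P = {1,3,10}:  v_{1} + v_{3} + v_{10} = v_{4} + v_{5}  →  sig = ⟨3 | 1 1⟩
  P = {4,5,7,9}:  v_{4} + v_{5} + v_{7} + v_{9} = v_{1} + v_{10}  →  sig = ⟨4 | 1 1⟩

Sorted signature multiset PRS(X):
{ ⟨2 | 0⟩ ×2,  ⟨2 | 1⟩ ×4,  ⟨2 | 1 1⟩ ×2,  ⟨2 | 1 2⟩,  ⟨3 | 0⟩,  ⟨3 | 1⟩,  ⟨3 | 1 1⟩,  ⟨4 | 1 1⟩ }


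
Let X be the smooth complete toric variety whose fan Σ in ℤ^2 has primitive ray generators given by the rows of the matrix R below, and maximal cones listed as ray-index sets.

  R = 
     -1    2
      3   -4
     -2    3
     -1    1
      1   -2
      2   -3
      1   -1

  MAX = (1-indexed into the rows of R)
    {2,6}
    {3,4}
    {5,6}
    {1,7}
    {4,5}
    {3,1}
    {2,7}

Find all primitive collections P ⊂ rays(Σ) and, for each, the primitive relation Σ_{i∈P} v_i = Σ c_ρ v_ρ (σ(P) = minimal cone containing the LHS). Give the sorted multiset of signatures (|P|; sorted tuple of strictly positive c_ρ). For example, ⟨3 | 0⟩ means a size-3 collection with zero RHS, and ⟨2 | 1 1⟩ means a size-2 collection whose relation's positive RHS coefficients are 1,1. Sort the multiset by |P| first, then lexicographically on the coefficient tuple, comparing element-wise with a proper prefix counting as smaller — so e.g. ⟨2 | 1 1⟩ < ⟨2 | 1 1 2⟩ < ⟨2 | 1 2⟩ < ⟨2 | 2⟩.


14 collections generate NE(X_Σ); each relation:

  P={1,5}:  v_{1} + v_{5} = 0  →  sig = ⟨2 | 0⟩
  P={3,6}:  v_{3} + v_{6} = 0  →  sig = ⟨2 | 0⟩
  P={4,7}:  v_{4} + v_{7} = 0  →  sig = ⟨2 | 0⟩
  P={1,4}:  v_{1} + v_{4} = v_{3}  →  sig = ⟨2 | 1⟩
  P={1,6}:  v_{1} + v_{6} = v_{7}  →  sig = ⟨2 | 1⟩
  P={2,3}:  v_{2} + v_{3} = v_{7}  →  sig = ⟨2 | 1⟩
  P={2,4}:  v_{2} + v_{4} = v_{6}  →  sig = ⟨2 | 1⟩
  P={3,5}:  v_{3} + v_{5} = v_{4}  →  sig = ⟨2 | 1⟩
  P={3,7}:  v_{3} + v_{7} = v_{1}  →  sig = ⟨2 | 1⟩
  P={4,6}:  v_{4} + v_{6} = v_{5}  →  sig = ⟨2 | 1⟩
  P={5,7}:  v_{5} + v_{7} = v_{6}  →  sig = ⟨2 | 1⟩
  P={6,7}:  v_{6} + v_{7} = v_{2}  →  sig = ⟨2 | 1⟩
  P={1,2}:  v_{1} + v_{2} = 2·v_{7}  →  sig = ⟨2 | 2⟩
  P={2,5}:  v_{2} + v_{5} = 2·v_{6}  →  sig = ⟨2 | 2⟩

Signatures (|P|; sorted positive RHS coefficients), sorted:
    |P|=2: 14 collections, coeffs (), (), (), (1), (1), (1), (1), (1), (1), (1), (1), (1), (2), (2)


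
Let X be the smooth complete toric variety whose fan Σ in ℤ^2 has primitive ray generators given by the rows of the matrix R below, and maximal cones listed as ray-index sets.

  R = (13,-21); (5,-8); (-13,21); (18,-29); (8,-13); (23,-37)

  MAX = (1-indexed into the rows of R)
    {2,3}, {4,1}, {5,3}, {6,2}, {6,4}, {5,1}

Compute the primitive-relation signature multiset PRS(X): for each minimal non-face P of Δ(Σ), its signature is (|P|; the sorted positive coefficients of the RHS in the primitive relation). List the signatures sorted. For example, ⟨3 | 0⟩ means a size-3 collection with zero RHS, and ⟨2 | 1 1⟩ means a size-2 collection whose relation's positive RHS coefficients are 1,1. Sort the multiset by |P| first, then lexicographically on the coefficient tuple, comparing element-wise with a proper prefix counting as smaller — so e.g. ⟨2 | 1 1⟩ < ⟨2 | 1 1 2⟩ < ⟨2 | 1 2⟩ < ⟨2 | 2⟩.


Σ has 9 primitive collections:

  {1,3}:  v_{1} + v_{3} = 0  so sig = ⟨2 | 0⟩
  {1,2}:  v_{1} + v_{2} = v_{4}  so sig = ⟨2 | 1⟩
  {2,4}:  v_{2} + v_{4} = v_{6}  so sig = ⟨2 | 1⟩
  {2,5}:  v_{2} + v_{5} = v_{1}  so sig = ⟨2 | 1⟩
  {3,4}:  v_{3} + v_{4} = v_{2}  so sig = ⟨2 | 1⟩
  {5,6}:  v_{5} + v_{6} = v_{1} + v_{4}  so sig = ⟨2 | 1 1⟩
  {1,6}:  v_{1} + v_{6} = 2·v_{4}  so sig = ⟨2 | 2⟩
  {3,6}:  v_{3} + v_{6} = 2·v_{2}  so sig = ⟨2 | 2⟩
  {4,5}:  v_{4} + v_{5} = 2·v_{1}  so sig = ⟨2 | 2⟩

so the primitive-relation signature multiset is
    ⟨2 | 0⟩
    ⟨2 | 1⟩
    ⟨2 | 1⟩
    ⟨2 | 1⟩
    ⟨2 | 1⟩
    ⟨2 | 1 1⟩
    ⟨2 | 2⟩
    ⟨2 | 2⟩
    ⟨2 | 2⟩


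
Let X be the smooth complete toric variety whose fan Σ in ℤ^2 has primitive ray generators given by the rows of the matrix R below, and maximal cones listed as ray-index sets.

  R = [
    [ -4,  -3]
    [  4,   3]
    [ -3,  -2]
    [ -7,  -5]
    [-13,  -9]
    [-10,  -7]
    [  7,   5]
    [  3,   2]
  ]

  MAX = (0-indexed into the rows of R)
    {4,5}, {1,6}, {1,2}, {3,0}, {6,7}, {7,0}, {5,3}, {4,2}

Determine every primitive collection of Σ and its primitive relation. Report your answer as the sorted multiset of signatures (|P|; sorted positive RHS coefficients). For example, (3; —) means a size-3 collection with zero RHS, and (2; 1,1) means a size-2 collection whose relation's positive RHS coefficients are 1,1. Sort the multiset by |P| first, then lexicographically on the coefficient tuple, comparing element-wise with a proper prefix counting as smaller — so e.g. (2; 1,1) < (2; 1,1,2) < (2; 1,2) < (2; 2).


20 collections generate NE(X_Σ); each relation:

  {0,1}:  v_{0} + v_{1} = 0  ⟹  sig = (2; —)
  {2,7}:  v_{2} + v_{7} = 0  ⟹  sig = (2; —)
  {3,6}:  v_{3} + v_{6} = 0  ⟹  sig = (2; —)
  {0,2}:  v_{0} + v_{2} = v_{3}  ⟹  sig = (2; 1)
  {0,6}:  v_{0} + v_{6} = v_{7}  ⟹  sig = (2; 1)
  {1,3}:  v_{1} + v_{3} = v_{2}  ⟹  sig = (2; 1)
  {1,7}:  v_{1} + v_{7} = v_{6}  ⟹  sig = (2; 1)
  {2,3}:  v_{2} + v_{3} = v_{5}  ⟹  sig = (2; 1)
  {2,5}:  v_{2} + v_{5} = v_{4}  ⟹  sig = (2; 1)
  {2,6}:  v_{2} + v_{6} = v_{1}  ⟹  sig = (2; 1)
  {3,7}:  v_{3} + v_{7} = v_{0}  ⟹  sig = (2; 1)
  {4,7}:  v_{4} + v_{7} = v_{5}  ⟹  sig = (2; 1)
  {5,6}:  v_{5} + v_{6} = v_{2}  ⟹  sig = (2; 1)
  {5,7}:  v_{5} + v_{7} = v_{3}  ⟹  sig = (2; 1)
  {0,4}:  v_{0} + v_{4} = v_{3} + v_{5}  ⟹  sig = (2; 1,1)
  {0,5}:  v_{0} + v_{5} = 2·v_{3}  ⟹  sig = (2; 2)
  {1,5}:  v_{1} + v_{5} = 2·v_{2}  ⟹  sig = (2; 2)
  {3,4}:  v_{3} + v_{4} = 2·v_{5}  ⟹  sig = (2; 2)
  {4,6}:  v_{4} + v_{6} = 2·v_{2}  ⟹  sig = (2; 2)
  {1,4}:  v_{1} + v_{4} = 3·v_{2}  ⟹  sig = (2; 3)

Sorted signature multiset PRS(X):
    (2; —)
    (2; —)
    (2; —)
    (2; 1)
    (2; 1)
    (2; 1)
    (2; 1)
    (2; 1)
    (2; 1)
    (2; 1)
    (2; 1)
    (2; 1)
    (2; 1)
    (2; 1)
    (2; 1,1)
    (2; 2)
    (2; 2)
    (2; 2)
    (2; 2)
    (2; 3)


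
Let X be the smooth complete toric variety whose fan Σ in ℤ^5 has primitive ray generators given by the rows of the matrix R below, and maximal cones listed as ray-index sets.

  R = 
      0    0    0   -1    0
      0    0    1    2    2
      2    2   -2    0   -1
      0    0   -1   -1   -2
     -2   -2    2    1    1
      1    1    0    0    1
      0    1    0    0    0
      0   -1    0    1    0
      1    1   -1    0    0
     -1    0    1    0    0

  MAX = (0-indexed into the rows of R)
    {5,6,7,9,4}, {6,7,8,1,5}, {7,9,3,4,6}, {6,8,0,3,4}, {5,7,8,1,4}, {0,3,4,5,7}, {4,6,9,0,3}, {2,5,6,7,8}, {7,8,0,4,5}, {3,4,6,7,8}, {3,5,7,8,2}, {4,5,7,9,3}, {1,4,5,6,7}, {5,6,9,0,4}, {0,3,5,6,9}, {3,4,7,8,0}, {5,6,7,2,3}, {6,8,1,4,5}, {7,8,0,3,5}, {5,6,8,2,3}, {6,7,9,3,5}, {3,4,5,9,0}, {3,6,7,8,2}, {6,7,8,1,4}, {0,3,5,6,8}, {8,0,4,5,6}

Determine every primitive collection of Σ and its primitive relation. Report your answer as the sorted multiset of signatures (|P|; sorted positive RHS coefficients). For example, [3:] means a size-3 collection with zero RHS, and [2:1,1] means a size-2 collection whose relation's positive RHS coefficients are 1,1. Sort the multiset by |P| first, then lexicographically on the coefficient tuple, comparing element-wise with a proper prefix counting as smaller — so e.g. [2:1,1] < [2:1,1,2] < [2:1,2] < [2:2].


Minimal non-faces — 14 found among 10 rays, 26 max cones:

  P={8,9}:  v_{8} + v_{9} = v_{6} ; sig = [2:1]
  P={1,3}:  v_{1} + v_{3} = v_{6} + v_{7} ; sig = [2:1,1]
  P={2,4}:  v_{2} + v_{4} = v_{6} + v_{7} ; sig = [2:1,1]
  P={0,1}:  v_{0} + v_{1} = v_{4} + v_{5} + v_{8} ; sig = [2:1,1,1]
  P={0,2}:  v_{0} + v_{2} = v_{3} + v_{5} + v_{8} ; sig = [2:1,1,1]
  P={1,9}:  v_{1} + v_{9} = v_{4} + v_{5} + 2·v_{6} + v_{7} ; sig = [2:1,1,1,2]
  P={2,9}:  v_{2} + v_{9} = v_{3} + v_{5} + 2·v_{6} + v_{7} ; sig = [2:1,1,1,2]
  P={1,2}:  v_{1} + v_{2} = v_{5} + 2·v_{6} + 2·v_{7} + v_{8} ; sig = [2:1,1,2,2]
  P={0,6,7}:  v_{0} + v_{6} + v_{7} = 0 ; sig = [3:]
  P={0,7,9}:  v_{0} + v_{7} + v_{9} = v_{3} + v_{4} + v_{5} ; sig = [3:1,1,1]
  P={3,4,5,8}:  v_{3} + v_{4} + v_{5} + v_{8} = 0 ; sig = [4:]
  P={3,4,5,6}:  v_{3} + v_{4} + v_{5} + v_{6} = v_{9} ; sig = [4:1]
  P={3,5,6,7,8}:  v_{3} + v_{5} + v_{6} + v_{7} + v_{8} = v_{2} ; sig = [5:1]
  P={4,5,6,7,8}:  v_{4} + v_{5} + v_{6} + v_{7} + v_{8} = v_{1} ; sig = [5:1]

so the primitive-relation signature multiset is
{ [2:1],  [2:1,1] ×2,  [2:1,1,1] ×2,  [2:1,1,1,2] ×2,  [2:1,1,2,2],  [3:],  [3:1,1,1],  [4:],  [4:1],  [5:1] ×2 }


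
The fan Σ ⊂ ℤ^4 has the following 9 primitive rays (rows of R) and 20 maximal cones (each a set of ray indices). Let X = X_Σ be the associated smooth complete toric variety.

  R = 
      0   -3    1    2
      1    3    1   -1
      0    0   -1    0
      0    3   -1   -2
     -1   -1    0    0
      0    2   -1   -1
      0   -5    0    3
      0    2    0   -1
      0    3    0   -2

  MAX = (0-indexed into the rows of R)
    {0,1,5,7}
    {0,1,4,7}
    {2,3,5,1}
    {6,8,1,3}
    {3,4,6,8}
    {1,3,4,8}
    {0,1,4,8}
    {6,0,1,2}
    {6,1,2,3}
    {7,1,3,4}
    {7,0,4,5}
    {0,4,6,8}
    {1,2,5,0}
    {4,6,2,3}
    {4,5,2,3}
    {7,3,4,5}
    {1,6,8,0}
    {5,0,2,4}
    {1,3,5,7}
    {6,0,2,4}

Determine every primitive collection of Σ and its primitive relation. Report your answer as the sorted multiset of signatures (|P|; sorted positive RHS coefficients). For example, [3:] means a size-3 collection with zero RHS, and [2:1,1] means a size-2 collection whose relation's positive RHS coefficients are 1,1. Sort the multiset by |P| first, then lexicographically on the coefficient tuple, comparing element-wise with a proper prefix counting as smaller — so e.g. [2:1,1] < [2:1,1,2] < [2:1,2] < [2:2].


|primitive collections| = 10. Relations:

  {0,3}:  v_{0} + v_{3} = 0  so sig = [2:]
  {2,7}:  v_{2} + v_{7} = v_{5}  so sig = [2:1]
  {2,8}:  v_{2} + v_{8} = v_{3}  so sig = [2:1]
  {5,8}:  v_{5} + v_{8} = v_{3} + v_{7}  so sig = [2:1,1]
  {6,7}:  v_{6} + v_{7} = v_{0} + v_{2}  so sig = [2:1,1]
  {7,8}:  v_{7} + v_{8} = v_{1} + v_{3} + v_{4}  so sig = [2:1,1,1]
  {5,6}:  v_{5} + v_{6} = v_{0} + 2·v_{2}  so sig = [2:1,2]
  {1,2,4}:  v_{1} + v_{2} + v_{4} = v_{7}  so sig = [3:1]
  {1,4,6}:  v_{1} + v_{4} + v_{6} = v_{0}  so sig = [3:1]
  {1,4,5}:  v_{1} + v_{4} + v_{5} = 2·v_{7}  so sig = [3:2]

so the primitive-relation signature multiset is
    [2:]
    [2:1]
    [2:1]
    [2:1,1]
    [2:1,1]
    [2:1,1,1]
    [2:1,2]
    [3:1]
    [3:1]
    [3:2]


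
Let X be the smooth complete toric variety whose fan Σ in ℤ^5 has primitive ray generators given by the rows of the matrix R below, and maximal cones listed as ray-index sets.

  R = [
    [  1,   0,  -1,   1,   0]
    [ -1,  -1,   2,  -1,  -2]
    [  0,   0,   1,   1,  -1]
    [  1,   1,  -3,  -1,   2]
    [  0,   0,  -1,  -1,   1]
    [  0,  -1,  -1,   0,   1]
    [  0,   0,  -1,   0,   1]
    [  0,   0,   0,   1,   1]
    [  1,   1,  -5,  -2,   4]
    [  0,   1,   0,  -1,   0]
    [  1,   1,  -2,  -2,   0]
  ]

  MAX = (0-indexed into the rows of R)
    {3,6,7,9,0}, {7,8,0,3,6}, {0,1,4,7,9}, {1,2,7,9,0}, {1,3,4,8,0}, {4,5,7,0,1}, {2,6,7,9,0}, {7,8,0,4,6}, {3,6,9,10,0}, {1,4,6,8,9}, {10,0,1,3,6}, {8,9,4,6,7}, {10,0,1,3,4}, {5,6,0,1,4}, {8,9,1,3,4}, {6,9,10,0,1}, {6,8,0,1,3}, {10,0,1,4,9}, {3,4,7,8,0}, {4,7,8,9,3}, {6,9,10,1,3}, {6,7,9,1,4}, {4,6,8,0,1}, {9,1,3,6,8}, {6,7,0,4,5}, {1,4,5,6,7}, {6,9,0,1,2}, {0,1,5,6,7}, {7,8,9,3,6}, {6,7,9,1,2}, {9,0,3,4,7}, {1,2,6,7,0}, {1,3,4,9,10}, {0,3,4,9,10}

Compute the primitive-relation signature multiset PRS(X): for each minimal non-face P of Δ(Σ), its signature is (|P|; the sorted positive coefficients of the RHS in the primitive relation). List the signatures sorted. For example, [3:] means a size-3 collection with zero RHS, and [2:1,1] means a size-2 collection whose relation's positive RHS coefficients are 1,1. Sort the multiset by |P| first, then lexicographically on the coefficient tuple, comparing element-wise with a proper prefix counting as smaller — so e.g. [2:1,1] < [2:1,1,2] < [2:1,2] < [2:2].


Σ has 20 primitive collections:

  {2,4}:  v_{2} + v_{4} = 0  ⇒ sig = [2:]
  {5,9}:  v_{5} + v_{9} = v_{4}  ⇒ sig = [2:1]
  {2,8}:  v_{2} + v_{8} = v_{3} + v_{6}  ⇒ sig = [2:1,1]
  {2,3}:  v_{2} + v_{3} = v_{0} + v_{6} + v_{9}  ⇒ sig = [2:1,1,1]
  {7,10}:  v_{7} + v_{10} = v_{0} + v_{4} + v_{9}  ⇒ sig = [2:1,1,1]
  {2,5}:  v_{2} + v_{5} = v_{0} + v_{1} + v_{6} + v_{7}  ⇒ sig = [2:1,1,1,1]
  {5,10}:  v_{5} + v_{10} = v_{0} + v_{1} + v_{3} + v_{4}  ⇒ sig = [2:1,1,1,1]
  {3,5}:  v_{3} + v_{5} = v_{0} + 2·v_{4} + v_{6}  ⇒ sig = [2:1,1,2]
  {2,10}:  v_{2} + v_{10} = 2·v_{0} + v_{1} + v_{6} + 2·v_{9}  ⇒ sig = [2:1,1,2,2]
  {5,8}:  v_{5} + v_{8} = v_{0} + 3·v_{4} + 2·v_{6}  ⇒ sig = [2:1,2,3]
  {8,10}:  v_{8} + v_{10} = v_{1} + 3·v_{3}  ⇒ sig = [2:1,3]
  {1,3,7}:  v_{1} + v_{3} + v_{7} = v_{4}  ⇒ sig = [3:1]
  {3,4,6}:  v_{3} + v_{4} + v_{6} = v_{8}  ⇒ sig = [3:1]
  {1,7,8}:  v_{1} + v_{7} + v_{8} = 2·v_{4} + v_{6}  ⇒ sig = [3:1,2]
  {4,6,10}:  v_{4} + v_{6} + v_{10} = v_{1} + 2·v_{3}  ⇒ sig = [3:1,2]
  {0,8,9}:  v_{0} + v_{8} + v_{9} = 2·v_{3}  ⇒ sig = [3:2]
  {0,1,3,9}:  v_{0} + v_{1} + v_{3} + v_{9} = v_{10}  ⇒ sig = [4:1]
  {0,4,6,9}:  v_{0} + v_{4} + v_{6} + v_{9} = v_{3}  ⇒ sig = [4:1]
  {0,1,6,7,9}:  v_{0} + v_{1} + v_{6} + v_{7} + v_{9} = 0  ⇒ sig = [5:]
  {0,1,4,6,7}:  v_{0} + v_{1} + v_{4} + v_{6} + v_{7} = v_{5}  ⇒ sig = [5:1]

so the primitive-relation signature multiset is
    [2:]
    [2:1]
    [2:1,1]
    [2:1,1,1]
    [2:1,1,1]
    [2:1,1,1,1]
    [2:1,1,1,1]
    [2:1,1,2]
    [2:1,1,2,2]
    [2:1,2,3]
    [2:1,3]
    [3:1]
    [3:1]
    [3:1,2]
    [3:1,2]
    [3:2]
    [4:1]
    [4:1]
    [5:]
    [5:1]


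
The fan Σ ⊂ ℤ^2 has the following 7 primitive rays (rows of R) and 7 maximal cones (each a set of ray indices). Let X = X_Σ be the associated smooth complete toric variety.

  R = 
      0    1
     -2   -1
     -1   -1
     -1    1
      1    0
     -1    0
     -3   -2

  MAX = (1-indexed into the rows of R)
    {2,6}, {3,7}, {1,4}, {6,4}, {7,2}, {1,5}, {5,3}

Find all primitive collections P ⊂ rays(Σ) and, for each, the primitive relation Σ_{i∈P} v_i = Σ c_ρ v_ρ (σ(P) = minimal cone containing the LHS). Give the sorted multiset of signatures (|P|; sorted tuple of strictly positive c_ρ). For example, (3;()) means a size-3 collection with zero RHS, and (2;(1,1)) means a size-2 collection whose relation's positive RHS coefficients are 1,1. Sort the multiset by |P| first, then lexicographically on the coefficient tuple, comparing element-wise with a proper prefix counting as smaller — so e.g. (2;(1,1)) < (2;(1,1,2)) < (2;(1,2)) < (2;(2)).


The 14 primitive collections of Σ (r=7, n=2):

  P = {5,6}:  v_{5} + v_{6} = 0  ⇒ sig = (2;())
  P = {1,3}:  v_{1} + v_{3} = v_{6}  ⇒ sig = (2;(1))
  P = {1,6}:  v_{1} + v_{6} = v_{4}  ⇒ sig = (2;(1))
  P = {2,3}:  v_{2} + v_{3} = v_{7}  ⇒ sig = (2;(1))
  P = {2,5}:  v_{2} + v_{5} = v_{3}  ⇒ sig = (2;(1))
  P = {3,6}:  v_{3} + v_{6} = v_{2}  ⇒ sig = (2;(1))
  P = {4,5}:  v_{4} + v_{5} = v_{1}  ⇒ sig = (2;(1))
  P = {1,7}:  v_{1} + v_{7} = v_{2} + v_{6}  ⇒ sig = (2;(1,1))
  P = {4,7}:  v_{4} + v_{7} = v_{2} + 2·v_{6}  ⇒ sig = (2;(1,2))
  P = {1,2}:  v_{1} + v_{2} = 2·v_{6}  ⇒ sig = (2;(2))
  P = {3,4}:  v_{3} + v_{4} = 2·v_{6}  ⇒ sig = (2;(2))
  P = {5,7}:  v_{5} + v_{7} = 2·v_{3}  ⇒ sig = (2;(2))
  P = {6,7}:  v_{6} + v_{7} = 2·v_{2}  ⇒ sig = (2;(2))
  P = {2,4}:  v_{2} + v_{4} = 3·v_{6}  ⇒ sig = (2;(3))

so the primitive-relation signature multiset is
[(2;()), (2;(1)), (2;(1)), (2;(1)), (2;(1)), (2;(1)), (2;(1)), (2;(1,1)), (2;(1,2)), (2;(2)), (2;(2)), (2;(2)), (2;(2)), (2;(3))]


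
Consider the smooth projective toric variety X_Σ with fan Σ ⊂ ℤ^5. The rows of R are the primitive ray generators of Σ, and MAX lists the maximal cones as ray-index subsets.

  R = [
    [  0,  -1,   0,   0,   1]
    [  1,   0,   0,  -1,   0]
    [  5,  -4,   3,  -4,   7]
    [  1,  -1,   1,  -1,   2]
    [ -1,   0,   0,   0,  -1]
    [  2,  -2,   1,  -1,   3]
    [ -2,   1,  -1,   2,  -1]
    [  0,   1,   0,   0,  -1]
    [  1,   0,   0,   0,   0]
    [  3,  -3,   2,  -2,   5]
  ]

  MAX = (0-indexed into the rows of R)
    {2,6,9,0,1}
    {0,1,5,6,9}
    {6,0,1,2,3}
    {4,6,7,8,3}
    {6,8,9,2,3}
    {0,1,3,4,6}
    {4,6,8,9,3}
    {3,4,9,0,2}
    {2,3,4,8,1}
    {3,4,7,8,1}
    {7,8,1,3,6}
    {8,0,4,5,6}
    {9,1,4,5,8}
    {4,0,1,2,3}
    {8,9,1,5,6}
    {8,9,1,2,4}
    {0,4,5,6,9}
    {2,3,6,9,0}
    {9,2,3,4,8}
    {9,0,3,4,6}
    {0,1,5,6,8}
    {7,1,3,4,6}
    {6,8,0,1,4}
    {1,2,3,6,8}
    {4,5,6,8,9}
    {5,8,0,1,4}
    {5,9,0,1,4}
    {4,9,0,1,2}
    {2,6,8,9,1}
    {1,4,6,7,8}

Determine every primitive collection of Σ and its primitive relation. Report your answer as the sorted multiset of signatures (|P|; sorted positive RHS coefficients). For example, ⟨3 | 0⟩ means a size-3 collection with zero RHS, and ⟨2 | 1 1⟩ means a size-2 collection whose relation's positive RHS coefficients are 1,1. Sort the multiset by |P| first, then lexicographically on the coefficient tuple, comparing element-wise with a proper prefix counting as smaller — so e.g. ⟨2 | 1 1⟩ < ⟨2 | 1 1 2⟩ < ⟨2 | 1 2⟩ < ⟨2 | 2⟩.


Primitive collections (14):

  P={0,7}:  v_{0} + v_{7} = 0  ⇒ sig = ⟨2 | 0⟩
  P={3,5}:  v_{3} + v_{5} = v_{9}  ⇒ sig = ⟨2 | 1⟩
  P={5,7}:  v_{5} + v_{7} = v_{3} + v_{8}  ⇒ sig = ⟨2 | 1 1⟩
  P={2,7}:  v_{2} + v_{7} = v_{1} + 3·v_{3} + v_{8}  ⇒ sig = ⟨2 | 1 1 3⟩
  P={2,5}:  v_{2} + v_{5} = v_{1} + 2·v_{9}  ⇒ sig = ⟨2 | 1 2⟩
  P={7,9}:  v_{7} + v_{9} = 2·v_{3} + v_{8}  ⇒ sig = ⟨2 | 1 2⟩
  P={0,3,8}:  v_{0} + v_{3} + v_{8} = v_{5}  ⇒ sig = ⟨3 | 1⟩
  P={1,3,9}:  v_{1} + v_{3} + v_{9} = v_{2}  ⇒ sig = ⟨3 | 1⟩
  P={0,2,8}:  v_{0} + v_{2} + v_{8} = v_{1} + v_{5} + v_{9}  ⇒ sig = ⟨3 | 1 1 1⟩
  P={2,4,6}:  v_{2} + v_{4} + v_{6} = v_{0} + 2·v_{3}  ⇒ sig = ⟨3 | 1 2⟩
  P={0,8,9}:  v_{0} + v_{8} + v_{9} = 2·v_{5}  ⇒ sig = ⟨3 | 2⟩
  P={1,4,5,6}:  v_{1} + v_{4} + v_{5} + v_{6} = v_{0}  ⇒ sig = ⟨4 | 1⟩
  P={1,4,6,9}:  v_{1} + v_{4} + v_{6} + v_{9} = v_{0} + v_{3}  ⇒ sig = ⟨4 | 1 1⟩
  P={1,3,4,6,8}:  v_{1} + v_{3} + v_{4} + v_{6} + v_{8} = 0  ⇒ sig = ⟨5 | 0⟩

Signatures (|P|; sorted positive RHS coefficients), sorted:
{ ⟨2 | 0⟩,  ⟨2 | 1⟩,  ⟨2 | 1 1⟩,  ⟨2 | 1 1 3⟩,  ⟨2 | 1 2⟩ ×2,  ⟨3 | 1⟩ ×2,  ⟨3 | 1 1 1⟩,  ⟨3 | 1 2⟩,  ⟨3 | 2⟩,  ⟨4 | 1⟩,  ⟨4 | 1 1⟩,  ⟨5 | 0⟩ }


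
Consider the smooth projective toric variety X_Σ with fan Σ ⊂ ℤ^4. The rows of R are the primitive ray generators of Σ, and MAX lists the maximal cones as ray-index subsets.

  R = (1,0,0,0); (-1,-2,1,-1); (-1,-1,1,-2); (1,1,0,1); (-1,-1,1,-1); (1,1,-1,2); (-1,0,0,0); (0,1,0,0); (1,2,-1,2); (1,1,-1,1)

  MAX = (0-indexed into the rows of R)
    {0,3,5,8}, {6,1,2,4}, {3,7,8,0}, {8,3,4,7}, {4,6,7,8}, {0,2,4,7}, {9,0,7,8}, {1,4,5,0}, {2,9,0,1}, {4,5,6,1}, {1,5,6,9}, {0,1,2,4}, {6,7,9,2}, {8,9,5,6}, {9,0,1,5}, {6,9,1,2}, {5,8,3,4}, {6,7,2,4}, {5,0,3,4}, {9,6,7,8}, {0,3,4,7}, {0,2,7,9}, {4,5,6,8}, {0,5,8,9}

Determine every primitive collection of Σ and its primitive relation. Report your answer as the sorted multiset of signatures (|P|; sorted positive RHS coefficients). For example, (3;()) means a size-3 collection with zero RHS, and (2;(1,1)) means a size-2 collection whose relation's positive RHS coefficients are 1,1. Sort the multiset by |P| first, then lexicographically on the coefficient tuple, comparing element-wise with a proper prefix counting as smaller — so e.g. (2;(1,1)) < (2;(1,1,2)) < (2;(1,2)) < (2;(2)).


Δ(Σ) — 10 vertices, 12 min non-faces:

  P={0,6}:  v_{0} + v_{6} = 0 ; sig = (2;())
  P={2,5}:  v_{2} + v_{5} = 0 ; sig = (2;())
  P={4,9}:  v_{4} + v_{9} = 0 ; sig = (2;())
  P={1,7}:  v_{1} + v_{7} = v_{4} ; sig = (2;(1))
  P={2,8}:  v_{2} + v_{8} = v_{7} ; sig = (2;(1))
  P={5,7}:  v_{5} + v_{7} = v_{8} ; sig = (2;(1))
  P={1,8}:  v_{1} + v_{8} = v_{4} + v_{5} ; sig = (2;(1,1))
  P={3,6}:  v_{3} + v_{6} = v_{4} + v_{8} ; sig = (2;(1,1))
  P={3,9}:  v_{3} + v_{9} = v_{0} + v_{8} ; sig = (2;(1,1))
  P={2,3}:  v_{2} + v_{3} = v_{0} + v_{4} + v_{7} ; sig = (2;(1,1,1))
  P={1,3}:  v_{1} + v_{3} = v_{0} + 2·v_{4} + v_{5} ; sig = (2;(1,1,2))
  P={0,4,8}:  v_{0} + v_{4} + v_{8} = v_{3} ; sig = (3;(1))

Hence PRS(X_Σ) =
    (2;())
    (2;())
    (2;())
    (2;(1))
    (2;(1))
    (2;(1))
    (2;(1,1))
    (2;(1,1))
    (2;(1,1))
    (2;(1,1,1))
    (2;(1,1,2))
    (3;(1))
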